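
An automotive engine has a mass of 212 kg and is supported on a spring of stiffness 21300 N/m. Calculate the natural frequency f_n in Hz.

1.60 Hz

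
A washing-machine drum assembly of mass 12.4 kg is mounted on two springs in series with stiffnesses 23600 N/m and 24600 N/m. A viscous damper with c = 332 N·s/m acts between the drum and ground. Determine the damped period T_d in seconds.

Series springs: 1/k_eq = 1/23600 + 1/24600 = 8.302×10^-5, so k_eq = 12040 N/m.
ω_n = √(k_eq/m) = √(12040/12.4) = 31.17 rad/s.
Critical damping c_c = 2√(k_eq·m) = 2√(12040 × 12.4) = 772.9 N·s/m, so ζ = c/c_c = 332/772.9 = 0.4295.
ω_d = ω_n√(1 − ζ²) = 31.17 × √(1 − 0.184) = 28.15 rad/s.
T_d = 2π/ω_d = 0.2232 s.

0.223 s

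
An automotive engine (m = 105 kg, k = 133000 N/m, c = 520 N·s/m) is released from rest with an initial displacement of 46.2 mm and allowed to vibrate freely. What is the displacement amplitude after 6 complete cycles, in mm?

3.33 mm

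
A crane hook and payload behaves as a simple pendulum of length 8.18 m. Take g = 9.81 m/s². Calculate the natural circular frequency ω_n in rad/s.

For a simple pendulum ω_n = √(g/L) = √(9.81/8.18) = √1.199 = 1.095 rad/s.

1.10 rad/s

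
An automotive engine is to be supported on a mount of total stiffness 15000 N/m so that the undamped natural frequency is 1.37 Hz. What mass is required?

ω_n = 2πf_n = 2π × 1.37 = 8.608 rad/s.
m = k/ω_n² = 15000/8.608² = 15000/74.10 = 202.4 kg.

202 kg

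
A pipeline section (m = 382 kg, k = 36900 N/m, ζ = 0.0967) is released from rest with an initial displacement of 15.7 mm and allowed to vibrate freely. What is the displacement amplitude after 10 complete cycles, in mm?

0.0351 mm

Logarithmic decrement δ = 2πζ/√(1 − ζ²) = 2π × 0.09670/√(1 − 0.00935) = 0.6104.
After n cycles, x_n/x₀ = e^(−nδ), so x_10 = 15.7 × e^(−10 × 0.6104) = 15.7 × 0.002233 = 0.03506 mm.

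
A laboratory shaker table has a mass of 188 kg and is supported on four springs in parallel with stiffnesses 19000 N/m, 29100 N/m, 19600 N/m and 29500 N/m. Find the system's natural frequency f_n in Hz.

Parallel springs add: k_eq = 19000 + 29100 + 19600 + 29500 = 97200 N/m.
ω_n = √(k_eq/m) = √(97200/188) = √517.0 = 22.74 rad/s.
f_n = ω_n/(2π) = 22.74/6.283 = 3.619 Hz.

3.62 Hz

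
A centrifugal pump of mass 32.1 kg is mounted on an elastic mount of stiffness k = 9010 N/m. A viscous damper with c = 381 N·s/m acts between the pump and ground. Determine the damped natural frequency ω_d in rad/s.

ω_n = √(k/m) = √(9010/32.1) = 16.75 rad/s.
Critical damping c_c = 2√(k·m) = 2√(9010 × 32.1) = 1076 N·s/m, so ζ = c/c_c = 381/1076 = 0.3542.
ω_d = ω_n√(1 − ζ²) = 16.75 × √(1 − 0.125) = 15.67 rad/s.

15.7 rad/s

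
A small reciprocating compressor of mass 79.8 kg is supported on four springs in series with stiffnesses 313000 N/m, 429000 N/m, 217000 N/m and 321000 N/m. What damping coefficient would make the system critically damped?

4910 N·s/m

Series springs: 1/k_eq = 1/313000 + 1/429000 + 1/217000 + 1/321000 = 1.325×10^-5, so k_eq = 75470 N/m.
c_c = 2√(k_eq·m) = 2√(75470 × 79.8) = 2 × 2454 = 4908 N·s/m.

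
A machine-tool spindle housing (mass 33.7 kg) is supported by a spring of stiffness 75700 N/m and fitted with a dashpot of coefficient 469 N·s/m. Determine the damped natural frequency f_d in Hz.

ω_n = √(k/m) = √(75700/33.7) = 47.40 rad/s.
Critical damping c_c = 2√(k·m) = 2√(75700 × 33.7) = 3194 N·s/m, so ζ = c/c_c = 469/3194 = 0.1468.
ω_d = ω_n√(1 − ζ²) = 47.40 × √(1 − 0.0216) = 46.88 rad/s.
f_d = ω_d/(2π) = 7.461 Hz.

7.46 Hz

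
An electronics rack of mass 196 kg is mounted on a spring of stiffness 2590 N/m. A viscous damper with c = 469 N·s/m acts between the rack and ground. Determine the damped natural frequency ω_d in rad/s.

3.43 rad/s

ω_n = √(k/m) = √(2590/196) = 3.635 rad/s.
Critical damping c_c = 2√(k·m) = 2√(2590 × 196) = 1425 N·s/m, so ζ = c/c_c = 469/1425 = 0.3291.
ω_d = ω_n√(1 − ζ²) = 3.635 × √(1 − 0.108) = 3.433 rad/s.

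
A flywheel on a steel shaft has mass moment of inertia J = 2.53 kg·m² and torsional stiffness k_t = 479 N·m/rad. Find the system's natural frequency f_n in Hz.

2.19 Hz

ω_n = √(k_t/J) = √(479/2.53) = √189.3 = 13.76 rad/s.
f_n = ω_n/(2π) = 13.76/6.283 = 2.190 Hz.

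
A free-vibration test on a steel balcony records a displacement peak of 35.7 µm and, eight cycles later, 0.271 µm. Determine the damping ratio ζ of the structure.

Logarithmic decrement δ = (1/n)·ln(x₀/x_n) = (1/8)·ln(35.7/0.271) = (1/8)·ln(131.7) = 0.6101.
ζ = δ/√(4π² + δ²) = 0.6101/√(39.48 + 0.372) = 0.6101/6.313 = 0.09665.

0.0966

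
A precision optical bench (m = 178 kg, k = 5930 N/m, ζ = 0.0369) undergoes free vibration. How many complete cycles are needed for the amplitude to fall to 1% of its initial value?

Logarithmic decrement δ = 2πζ/√(1 − ζ²) = 2π × 0.03690/√(1 − 0.00136) = 0.2320.
x_n/x₀ = e^(−nδ) ≤ 0.01; take ln: n ≥ ln(1/0.01)/δ = 4.605/0.2320 = 19.85.
So 20 complete cycles are required.

20 cycles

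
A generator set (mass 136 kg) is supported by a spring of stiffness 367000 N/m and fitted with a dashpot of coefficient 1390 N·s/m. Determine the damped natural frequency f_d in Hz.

ω_n = √(k/m) = √(367000/136) = 51.95 rad/s.
Critical damping c_c = 2√(k·m) = 2√(367000 × 136) = 14130 N·s/m, so ζ = c/c_c = 1390/14130 = 0.09837.
ω_d = ω_n√(1 − ζ²) = 51.95 × √(1 − 0.00968) = 51.70 rad/s.
f_d = ω_d/(2π) = 8.228 Hz.

8.23 Hz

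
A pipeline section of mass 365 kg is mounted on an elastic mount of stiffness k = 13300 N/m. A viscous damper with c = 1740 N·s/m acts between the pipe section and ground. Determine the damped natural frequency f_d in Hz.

0.883 Hz

ω_n = √(k/m) = √(13300/365) = 6.036 rad/s.
Critical damping c_c = 2√(k·m) = 2√(13300 × 365) = 4407 N·s/m, so ζ = c/c_c = 1740/4407 = 0.3949.
ω_d = ω_n√(1 − ζ²) = 6.036 × √(1 − 0.156) = 5.546 rad/s.
f_d = ω_d/(2π) = 0.8827 Hz.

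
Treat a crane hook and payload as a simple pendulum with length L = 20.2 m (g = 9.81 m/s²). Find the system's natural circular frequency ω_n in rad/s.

For a simple pendulum ω_n = √(g/L) = √(9.81/20.2) = √0.4856 = 0.6969 rad/s.

0.697 rad/s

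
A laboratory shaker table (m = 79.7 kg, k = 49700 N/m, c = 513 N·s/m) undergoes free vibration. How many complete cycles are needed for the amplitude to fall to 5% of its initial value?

ζ = c/(2√(km)) = 513/(2√(49700 × 79.7)) = 513/3980 = 0.1289.
Logarithmic decrement δ = 2πζ/√(1 − ζ²) = 2π × 0.1289/√(1 − 0.0166) = 0.8166.
x_n/x₀ = e^(−nδ) ≤ 0.05; take ln: n ≥ ln(1/0.05)/δ = 2.996/0.8166 = 3.669.
So 4 complete cycles are required.

4 cycles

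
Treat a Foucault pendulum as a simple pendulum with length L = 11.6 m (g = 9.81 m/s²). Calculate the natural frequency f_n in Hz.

For a simple pendulum ω_n = √(g/L) = √(9.81/11.6) = √0.8457 = 0.9196 rad/s.
f_n = ω_n/(2π) = 0.9196/6.283 = 0.1464 Hz.

0.146 Hz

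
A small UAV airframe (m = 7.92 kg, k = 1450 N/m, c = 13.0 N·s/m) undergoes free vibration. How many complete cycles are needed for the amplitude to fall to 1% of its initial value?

13 cycles

ζ = c/(2√(km)) = 13.0/(2√(1450 × 7.92)) = 13.0/214.3 = 0.06066.
Logarithmic decrement δ = 2πζ/√(1 − ζ²) = 2π × 0.06066/√(1 − 0.00368) = 0.3818.
x_n/x₀ = e^(−nδ) ≤ 0.01; take ln: n ≥ ln(1/0.01)/δ = 4.605/0.3818 = 12.06.
So 13 complete cycles are required.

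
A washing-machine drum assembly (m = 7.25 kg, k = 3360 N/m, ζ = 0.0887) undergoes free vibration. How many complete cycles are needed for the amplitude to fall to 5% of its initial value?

6 cycles

Logarithmic decrement δ = 2πζ/√(1 − ζ²) = 2π × 0.08870/√(1 − 0.00787) = 0.5595.
x_n/x₀ = e^(−nδ) ≤ 0.05; take ln: n ≥ ln(1/0.05)/δ = 2.996/0.5595 = 5.354.
So 6 complete cycles are required.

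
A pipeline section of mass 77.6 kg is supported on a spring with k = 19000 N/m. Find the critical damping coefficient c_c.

2430 N·s/m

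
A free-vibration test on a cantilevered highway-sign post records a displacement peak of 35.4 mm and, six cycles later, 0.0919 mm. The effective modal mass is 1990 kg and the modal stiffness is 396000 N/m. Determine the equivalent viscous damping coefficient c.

8760 N·s/m

Logarithmic decrement δ = (1/n)·ln(x₀/x_n) = (1/6)·ln(35.4/0.0919) = (1/6)·ln(385.2) = 0.9923.
ζ = δ/√(4π² + δ²) = 0.9923/√(39.48 + 0.985) = 0.9923/6.361 = 0.1560.
c = ζ · 2√(km) = 0.1560 × 2√(396000 × 1990) = 0.1560 × 56140 = 8758 N·s/m.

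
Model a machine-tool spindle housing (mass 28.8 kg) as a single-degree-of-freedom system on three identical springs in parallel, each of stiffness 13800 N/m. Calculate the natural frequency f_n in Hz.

6.03 Hz

Parallel springs add: k_eq = 3 × 13800 = 41400 N/m.
ω_n = √(k_eq/m) = √(41400/28.8) = √1438 = 37.91 rad/s.
f_n = ω_n/(2π) = 37.91/6.283 = 6.034 Hz.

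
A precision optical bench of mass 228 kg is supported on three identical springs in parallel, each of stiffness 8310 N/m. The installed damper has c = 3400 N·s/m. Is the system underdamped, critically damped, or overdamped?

Parallel springs add: k_eq = 3 × 8310 = 24930 N/m.
c_c = 2√(k_eq·m) = 4768 N·s/m; ζ = c/c_c = 3400/4768 = 0.713.
Since ζ < 1 the system is underdamped.

underdamped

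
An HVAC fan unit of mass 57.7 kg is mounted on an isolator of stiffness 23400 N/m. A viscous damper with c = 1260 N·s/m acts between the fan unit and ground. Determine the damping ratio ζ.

ω_n = √(k/m) = √(23400/57.7) = 20.14 rad/s.
Critical damping c_c = 2√(k·m) = 2√(23400 × 57.7) = 2324 N·s/m, so ζ = c/c_c = 1260/2324 = 0.5422.

0.542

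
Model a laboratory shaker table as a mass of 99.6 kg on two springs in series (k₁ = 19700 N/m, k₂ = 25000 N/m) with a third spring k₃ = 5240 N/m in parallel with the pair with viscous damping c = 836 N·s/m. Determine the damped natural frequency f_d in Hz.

1.92 Hz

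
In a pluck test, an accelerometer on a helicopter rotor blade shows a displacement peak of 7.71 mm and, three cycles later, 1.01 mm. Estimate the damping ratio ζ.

Logarithmic decrement δ = (1/n)·ln(x₀/x_n) = (1/3)·ln(7.71/1.01) = (1/3)·ln(7.634) = 0.6775.
ζ = δ/√(4π² + δ²) = 0.6775/√(39.48 + 0.459) = 0.6775/6.320 = 0.1072.

0.107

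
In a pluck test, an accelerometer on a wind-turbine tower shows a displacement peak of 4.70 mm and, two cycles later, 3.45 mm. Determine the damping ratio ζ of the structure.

0.0246

Logarithmic decrement δ = (1/n)·ln(x₀/x_n) = (1/2)·ln(4.70/3.45) = (1/2)·ln(1.362) = 0.1546.
ζ = δ/√(4π² + δ²) = 0.1546/√(39.48 + 0.0239) = 0.1546/6.285 = 0.02460.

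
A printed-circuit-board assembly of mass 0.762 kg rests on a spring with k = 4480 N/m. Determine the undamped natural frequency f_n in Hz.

ω_n = √(k/m) = √(4480/0.762) = √5879 = 76.68 rad/s.
f_n = ω_n/(2π) = 76.68/6.283 = 12.20 Hz.

12.2 Hz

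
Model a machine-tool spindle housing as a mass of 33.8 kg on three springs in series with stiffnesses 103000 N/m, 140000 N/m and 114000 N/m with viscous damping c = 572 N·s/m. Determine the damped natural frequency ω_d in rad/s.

Series springs: 1/k_eq = 1/103000 + 1/140000 + 1/114000 = 2.562×10^-5, so k_eq = 39030 N/m.
ω_n = √(k_eq/m) = √(39030/33.8) = 33.98 rad/s.
Critical damping c_c = 2√(k_eq·m) = 2√(39030 × 33.8) = 2297 N·s/m, so ζ = c/c_c = 572/2297 = 0.2490.
ω_d = ω_n√(1 − ζ²) = 33.98 × √(1 − 0.0620) = 32.91 rad/s.

32.9 rad/s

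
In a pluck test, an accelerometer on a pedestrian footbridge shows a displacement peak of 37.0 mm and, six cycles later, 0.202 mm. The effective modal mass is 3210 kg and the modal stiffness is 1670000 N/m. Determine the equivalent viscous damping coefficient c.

Logarithmic decrement δ = (1/n)·ln(x₀/x_n) = (1/6)·ln(37.0/0.202) = (1/6)·ln(183.2) = 0.8684.
ζ = δ/√(4π² + δ²) = 0.8684/√(39.48 + 0.754) = 0.8684/6.343 = 0.1369.
c = ζ · 2√(km) = 0.1369 × 2√(1670000 × 3210) = 0.1369 × 146400 = 20050 N·s/m.

20000 N·s/m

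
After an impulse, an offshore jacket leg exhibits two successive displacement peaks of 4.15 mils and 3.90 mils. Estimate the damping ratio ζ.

Logarithmic decrement δ = (1/n)·ln(x₀/x_n) = (1/1)·ln(4.15/3.90) = (1/1)·ln(1.064) = 0.06213.
ζ = δ/√(4π² + δ²) = 0.06213/√(39.48 + 0.00386) = 0.06213/6.283 = 0.009888.

0.00989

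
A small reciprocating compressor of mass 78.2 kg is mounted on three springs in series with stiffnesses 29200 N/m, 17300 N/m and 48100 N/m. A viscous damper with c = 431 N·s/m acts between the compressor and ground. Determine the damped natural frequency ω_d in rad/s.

10.3 rad/s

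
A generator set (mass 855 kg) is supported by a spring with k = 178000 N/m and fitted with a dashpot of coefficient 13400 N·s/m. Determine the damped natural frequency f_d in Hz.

1.93 Hz

ω_n = √(k/m) = √(178000/855) = 14.43 rad/s.
Critical damping c_c = 2√(k·m) = 2√(178000 × 855) = 24670 N·s/m, so ζ = c/c_c = 13400/24670 = 0.5431.
ω_d = ω_n√(1 − ζ²) = 14.43 × √(1 − 0.295) = 12.12 rad/s.
f_d = ω_d/(2π) = 1.928 Hz.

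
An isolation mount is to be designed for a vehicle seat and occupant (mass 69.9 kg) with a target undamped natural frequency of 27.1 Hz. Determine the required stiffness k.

ω_n = 2πf_n = 2π × 27.1 = 170.3 rad/s.
k = m·ω_n² = 69.9 × 170.3² = 69.9 × 28990 = 2027000 N/m.

2030000 N/m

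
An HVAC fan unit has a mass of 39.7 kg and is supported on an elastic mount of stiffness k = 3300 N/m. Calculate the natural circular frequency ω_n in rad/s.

ω_n = √(k/m) = √(3300/39.7) = √83.12 = 9.117 rad/s.

9.12 rad/s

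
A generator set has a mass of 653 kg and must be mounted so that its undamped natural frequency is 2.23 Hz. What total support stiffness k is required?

128000 N/m

ω_n = 2πf_n = 2π × 2.23 = 14.01 rad/s.
k = m·ω_n² = 653 × 14.01² = 653 × 196.3 = 128200 N/m.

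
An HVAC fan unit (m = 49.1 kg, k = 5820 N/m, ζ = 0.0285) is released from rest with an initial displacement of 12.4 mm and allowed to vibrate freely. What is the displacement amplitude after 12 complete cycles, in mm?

1.44 mm

Logarithmic decrement δ = 2πζ/√(1 − ζ²) = 2π × 0.02850/√(1 − 0.000812) = 0.1791.
After n cycles, x_n/x₀ = e^(−nδ), so x_12 = 12.4 × e^(−12 × 0.1791) = 12.4 × 0.1165 = 1.445 mm.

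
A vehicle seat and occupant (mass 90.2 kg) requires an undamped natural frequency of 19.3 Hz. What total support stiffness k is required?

1330000 N/m

ω_n = 2πf_n = 2π × 19.3 = 121.3 rad/s.
k = m·ω_n² = 90.2 × 121.3² = 90.2 × 14710 = 1326000 N/m.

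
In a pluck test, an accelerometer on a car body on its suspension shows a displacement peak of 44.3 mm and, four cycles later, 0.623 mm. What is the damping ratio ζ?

Logarithmic decrement δ = (1/n)·ln(x₀/x_n) = (1/4)·ln(44.3/0.623) = (1/4)·ln(71.11) = 1.066.
ζ = δ/√(4π² + δ²) = 1.066/√(39.48 + 1.14) = 1.066/6.373 = 0.1673.

0.167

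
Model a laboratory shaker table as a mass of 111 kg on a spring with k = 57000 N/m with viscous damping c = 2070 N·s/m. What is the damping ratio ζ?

0.411

ω_n = √(k/m) = √(57000/111) = 22.66 rad/s.
Critical damping c_c = 2√(k·m) = 2√(57000 × 111) = 5031 N·s/m, so ζ = c/c_c = 2070/5031 = 0.4115.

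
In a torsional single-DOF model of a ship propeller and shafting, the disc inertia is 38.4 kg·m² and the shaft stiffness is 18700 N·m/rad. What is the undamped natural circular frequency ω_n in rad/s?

22.1 rad/s

ω_n = √(k_t/J) = √(18700/38.4) = √487.0 = 22.07 rad/s.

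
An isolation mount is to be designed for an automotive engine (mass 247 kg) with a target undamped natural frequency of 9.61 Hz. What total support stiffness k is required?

901000 N/m

ω_n = 2πf_n = 2π × 9.61 = 60.38 rad/s.
k = m·ω_n² = 247 × 60.38² = 247 × 3646 = 900500 N/m.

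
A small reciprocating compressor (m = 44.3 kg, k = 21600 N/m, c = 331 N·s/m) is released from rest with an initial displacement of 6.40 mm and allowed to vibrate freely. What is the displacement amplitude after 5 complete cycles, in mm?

ζ = c/(2√(km)) = 331/(2√(21600 × 44.3)) = 331/1956 = 0.1692.
Logarithmic decrement δ = 2πζ/√(1 − ζ²) = 2π × 0.1692/√(1 − 0.0286) = 1.079.
After n cycles, x_n/x₀ = e^(−nδ), so x_5 = 6.40 × e^(−5 × 1.079) = 6.40 × 0.004549 = 0.02911 mm.

0.0291 mm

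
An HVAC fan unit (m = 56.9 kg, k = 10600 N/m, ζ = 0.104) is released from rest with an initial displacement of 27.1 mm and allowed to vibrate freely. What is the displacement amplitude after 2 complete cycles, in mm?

7.28 mm

Logarithmic decrement δ = 2πζ/√(1 − ζ²) = 2π × 0.1040/√(1 − 0.0108) = 0.6570.
After n cycles, x_n/x₀ = e^(−nδ), so x_2 = 27.1 × e^(−2 × 0.6570) = 27.1 × 0.2687 = 7.283 mm.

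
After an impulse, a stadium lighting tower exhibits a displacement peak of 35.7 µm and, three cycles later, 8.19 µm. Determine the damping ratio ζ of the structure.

0.0779

Logarithmic decrement δ = (1/n)·ln(x₀/x_n) = (1/3)·ln(35.7/8.19) = (1/3)·ln(4.359) = 0.4907.
ζ = δ/√(4π² + δ²) = 0.4907/√(39.48 + 0.241) = 0.4907/6.302 = 0.07787.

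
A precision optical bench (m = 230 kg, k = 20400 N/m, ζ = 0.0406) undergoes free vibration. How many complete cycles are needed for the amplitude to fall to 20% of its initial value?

Logarithmic decrement δ = 2πζ/√(1 − ζ²) = 2π × 0.04060/√(1 − 0.00165) = 0.2553.
x_n/x₀ = e^(−nδ) ≤ 0.2; take ln: n ≥ ln(1/0.2)/δ = 1.609/0.2553 = 6.304.
So 7 complete cycles are required.

7 cycles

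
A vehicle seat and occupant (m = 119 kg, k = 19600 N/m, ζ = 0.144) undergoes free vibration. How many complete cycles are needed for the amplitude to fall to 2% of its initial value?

Logarithmic decrement δ = 2πζ/√(1 − ζ²) = 2π × 0.1440/√(1 − 0.0207) = 0.9143.
x_n/x₀ = e^(−nδ) ≤ 0.02; take ln: n ≥ ln(1/0.02)/δ = 3.912/0.9143 = 4.279.
So 5 complete cycles are required.

5 cycles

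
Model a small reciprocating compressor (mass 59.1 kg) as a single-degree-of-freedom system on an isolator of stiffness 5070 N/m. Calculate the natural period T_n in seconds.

ω_n = √(k/m) = √(5070/59.1) = √85.79 = 9.262 rad/s.
T_n = 2π/ω_n = 6.283/9.262 = 0.6784 s.

0.678 s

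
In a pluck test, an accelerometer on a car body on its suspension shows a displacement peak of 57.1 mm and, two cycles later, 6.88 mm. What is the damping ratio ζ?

0.166

Logarithmic decrement δ = (1/n)·ln(x₀/x_n) = (1/2)·ln(57.1/6.88) = (1/2)·ln(8.299) = 1.058.
ζ = δ/√(4π² + δ²) = 1.058/√(39.48 + 1.12) = 1.058/6.372 = 0.1661.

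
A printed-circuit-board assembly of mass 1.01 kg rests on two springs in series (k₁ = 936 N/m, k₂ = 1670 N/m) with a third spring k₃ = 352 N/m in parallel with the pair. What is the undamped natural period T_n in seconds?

Series pair: k_s = k₁k₂/(k₁+k₂) = (936)(1670)/(936 + 1670) = 599.8 N/m. In parallel with k₃: k_eq = 599.8 + 352 = 951.8 N/m.
ω_n = √(k_eq/m) = √(951.8/1.01) = √942.4 = 30.70 rad/s.
T_n = 2π/ω_n = 6.283/30.70 = 0.2047 s.

0.205 s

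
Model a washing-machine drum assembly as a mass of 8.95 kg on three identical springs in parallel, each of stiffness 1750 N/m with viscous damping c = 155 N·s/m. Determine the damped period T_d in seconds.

Parallel springs add: k_eq = 3 × 1750 = 5250 N/m.
ω_n = √(k_eq/m) = √(5250/8.95) = 24.22 rad/s.
Critical damping c_c = 2√(k_eq·m) = 2√(5250 × 8.95) = 433.5 N·s/m, so ζ = c/c_c = 155/433.5 = 0.3575.
ω_d = ω_n√(1 − ζ²) = 24.22 × √(1 − 0.128) = 22.62 rad/s.
T_d = 2π/ω_d = 0.2778 s.

0.278 s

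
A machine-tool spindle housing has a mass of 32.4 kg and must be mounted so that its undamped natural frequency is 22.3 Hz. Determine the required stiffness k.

ω_n = 2πf_n = 2π × 22.3 = 140.1 rad/s.
k = m·ω_n² = 32.4 × 140.1² = 32.4 × 19630 = 636100 N/m.

636000 N/m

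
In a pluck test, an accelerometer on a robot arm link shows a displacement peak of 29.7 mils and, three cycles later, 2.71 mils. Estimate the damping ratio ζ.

Logarithmic decrement δ = (1/n)·ln(x₀/x_n) = (1/3)·ln(29.7/2.71) = (1/3)·ln(10.96) = 0.7981.
ζ = δ/√(4π² + δ²) = 0.7981/√(39.48 + 0.637) = 0.7981/6.334 = 0.1260.

0.126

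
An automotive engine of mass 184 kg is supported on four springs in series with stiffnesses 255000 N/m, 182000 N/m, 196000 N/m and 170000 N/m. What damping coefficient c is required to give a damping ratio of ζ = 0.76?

Series springs: 1/k_eq = 1/255000 + 1/182000 + 1/196000 + 1/170000 = 2.040×10^-5, so k_eq = 49020 N/m.
c_c = 2√(k_eq·m) = 2√(49020 × 184) = 6006 N·s/m.
c = ζ·c_c = 0.76 × 6006 = 4565 N·s/m.

4560 N·s/m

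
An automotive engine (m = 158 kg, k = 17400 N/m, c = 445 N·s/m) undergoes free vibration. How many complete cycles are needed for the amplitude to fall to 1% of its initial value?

6 cycles

ζ = c/(2√(km)) = 445/(2√(17400 × 158)) = 445/3316 = 0.1342.
Logarithmic decrement δ = 2πζ/√(1 − ζ²) = 2π × 0.1342/√(1 − 0.0180) = 0.8508.
x_n/x₀ = e^(−nδ) ≤ 0.01; take ln: n ≥ ln(1/0.01)/δ = 4.605/0.8508 = 5.412.
So 6 complete cycles are required.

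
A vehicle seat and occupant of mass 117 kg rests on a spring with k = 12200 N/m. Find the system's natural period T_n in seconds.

ω_n = √(k/m) = √(12200/117) = √104.3 = 10.21 rad/s.
T_n = 2π/ω_n = 6.283/10.21 = 0.6153 s.

0.615 s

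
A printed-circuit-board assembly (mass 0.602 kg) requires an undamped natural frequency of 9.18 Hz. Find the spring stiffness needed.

2000 N/m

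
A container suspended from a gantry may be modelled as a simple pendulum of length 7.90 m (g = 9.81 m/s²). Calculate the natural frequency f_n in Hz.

0.177 Hz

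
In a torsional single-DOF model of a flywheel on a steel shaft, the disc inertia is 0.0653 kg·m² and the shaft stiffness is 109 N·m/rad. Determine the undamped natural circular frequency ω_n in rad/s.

40.9 rad/s

ω_n = √(k_t/J) = √(109/0.0653) = √1669 = 40.86 rad/s.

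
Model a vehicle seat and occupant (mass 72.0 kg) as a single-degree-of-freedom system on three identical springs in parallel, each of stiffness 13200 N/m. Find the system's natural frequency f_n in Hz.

Parallel springs add: k_eq = 3 × 13200 = 39600 N/m.
ω_n = √(k_eq/m) = √(39600/72.0) = √550.0 = 23.45 rad/s.
f_n = ω_n/(2π) = 23.45/6.283 = 3.733 Hz.

3.73 Hz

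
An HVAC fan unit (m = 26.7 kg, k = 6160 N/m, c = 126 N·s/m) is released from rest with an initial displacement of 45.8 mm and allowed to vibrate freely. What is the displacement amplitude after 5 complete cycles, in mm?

0.328 mm

ζ = c/(2√(km)) = 126/(2√(6160 × 26.7)) = 126/811.1 = 0.1553.
Logarithmic decrement δ = 2πζ/√(1 − ζ²) = 2π × 0.1553/√(1 − 0.0241) = 0.9880.
After n cycles, x_n/x₀ = e^(−nδ), so x_5 = 45.8 × e^(−5 × 0.9880) = 45.8 × 0.007153 = 0.3276 mm.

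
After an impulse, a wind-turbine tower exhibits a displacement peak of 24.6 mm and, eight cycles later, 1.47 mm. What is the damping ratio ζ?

Logarithmic decrement δ = (1/n)·ln(x₀/x_n) = (1/8)·ln(24.6/1.47) = (1/8)·ln(16.73) = 0.3522.
ζ = δ/√(4π² + δ²) = 0.3522/√(39.48 + 0.124) = 0.3522/6.293 = 0.05596.

0.0560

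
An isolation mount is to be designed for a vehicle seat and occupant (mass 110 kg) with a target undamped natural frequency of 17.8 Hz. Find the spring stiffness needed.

1380000 N/m

ω_n = 2πf_n = 2π × 17.8 = 111.8 rad/s.
k = m·ω_n² = 110 × 111.8² = 110 × 12510 = 1376000 N/m.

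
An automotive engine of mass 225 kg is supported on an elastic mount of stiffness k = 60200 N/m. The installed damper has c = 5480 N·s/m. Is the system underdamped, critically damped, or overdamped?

underdamped

c_c = 2√(k·m) = 7361 N·s/m; ζ = c/c_c = 5480/7361 = 0.744.
Since ζ < 1 the system is underdamped.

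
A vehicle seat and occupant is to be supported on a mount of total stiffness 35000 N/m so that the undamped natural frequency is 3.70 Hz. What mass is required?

64.8 kg

ω_n = 2πf_n = 2π × 3.70 = 23.25 rad/s.
m = k/ω_n² = 35000/23.25² = 35000/540.5 = 64.76 kg.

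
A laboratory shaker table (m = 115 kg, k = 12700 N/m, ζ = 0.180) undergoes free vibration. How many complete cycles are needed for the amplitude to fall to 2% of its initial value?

4 cycles

Logarithmic decrement δ = 2πζ/√(1 − ζ²) = 2π × 0.1800/√(1 − 0.0324) = 1.150.
x_n/x₀ = e^(−nδ) ≤ 0.02; take ln: n ≥ ln(1/0.02)/δ = 3.912/1.150 = 3.402.
So 4 complete cycles are required.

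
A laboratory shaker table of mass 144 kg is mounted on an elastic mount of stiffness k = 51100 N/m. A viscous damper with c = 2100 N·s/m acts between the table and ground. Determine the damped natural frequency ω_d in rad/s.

17.4 rad/s

ω_n = √(k/m) = √(51100/144) = 18.84 rad/s.
Critical damping c_c = 2√(k·m) = 2√(51100 × 144) = 5425 N·s/m, so ζ = c/c_c = 2100/5425 = 0.3871.
ω_d = ω_n√(1 − ζ²) = 18.84 × √(1 − 0.150) = 17.37 rad/s.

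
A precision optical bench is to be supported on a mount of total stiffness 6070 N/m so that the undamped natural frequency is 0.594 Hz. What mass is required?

ω_n = 2πf_n = 2π × 0.594 = 3.732 rad/s.
m = k/ω_n² = 6070/3.732² = 6070/13.93 = 435.8 kg.

436 kg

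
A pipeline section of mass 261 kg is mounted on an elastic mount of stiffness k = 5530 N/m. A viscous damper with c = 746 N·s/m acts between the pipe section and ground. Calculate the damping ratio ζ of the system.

ω_n = √(k/m) = √(5530/261) = 4.603 rad/s.
Critical damping c_c = 2√(k·m) = 2√(5530 × 261) = 2403 N·s/m, so ζ = c/c_c = 746/2403 = 0.3105.

0.310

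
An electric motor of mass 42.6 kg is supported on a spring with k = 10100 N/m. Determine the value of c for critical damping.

1310 N·s/m

c_c = 2√(k·m) = 2√(10100 × 42.6) = 2 × 655.9 = 1312 N·s/m.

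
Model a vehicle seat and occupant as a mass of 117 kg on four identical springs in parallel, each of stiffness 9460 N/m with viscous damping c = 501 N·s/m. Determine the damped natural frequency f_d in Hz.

Parallel springs add: k_eq = 4 × 9460 = 37840 N/m.
ω_n = √(k_eq/m) = √(37840/117) = 17.98 rad/s.
Critical damping c_c = 2√(k_eq·m) = 2√(37840 × 117) = 4208 N·s/m, so ζ = c/c_c = 501/4208 = 0.1191.
ω_d = ω_n√(1 − ζ²) = 17.98 × √(1 − 0.0142) = 17.86 rad/s.
f_d = ω_d/(2π) = 2.842 Hz.

2.84 Hz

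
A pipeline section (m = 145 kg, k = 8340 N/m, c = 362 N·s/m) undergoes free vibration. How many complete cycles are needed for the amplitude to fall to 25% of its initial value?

ζ = c/(2√(km)) = 362/(2√(8340 × 145)) = 362/2199 = 0.1646.
Logarithmic decrement δ = 2πζ/√(1 − ζ²) = 2π × 0.1646/√(1 − 0.0271) = 1.048.
x_n/x₀ = e^(−nδ) ≤ 0.25; take ln: n ≥ ln(1/0.25)/δ = 1.386/1.048 = 1.322.
So 2 complete cycles are required.

2 cycles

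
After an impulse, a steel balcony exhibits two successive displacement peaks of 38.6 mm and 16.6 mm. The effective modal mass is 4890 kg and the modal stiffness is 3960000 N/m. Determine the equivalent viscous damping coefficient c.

Logarithmic decrement δ = (1/n)·ln(x₀/x_n) = (1/1)·ln(38.6/16.6) = (1/1)·ln(2.325) = 0.8438.
ζ = δ/√(4π² + δ²) = 0.8438/√(39.48 + 0.712) = 0.8438/6.340 = 0.1331.
c = ζ · 2√(km) = 0.1331 × 2√(3960000 × 4890) = 0.1331 × 278300 = 37050 N·s/m.

37000 N·s/m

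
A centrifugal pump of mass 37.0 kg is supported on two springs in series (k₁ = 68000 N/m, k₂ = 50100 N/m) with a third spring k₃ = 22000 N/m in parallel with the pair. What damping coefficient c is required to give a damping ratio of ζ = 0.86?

Series pair: k_s = k₁k₂/(k₁+k₂) = (68000)(50100)/(68000 + 50100) = 28850 N/m. In parallel with k₃: k_eq = 28850 + 22000 = 50850 N/m.
c_c = 2√(k_eq·m) = 2√(50850 × 37.0) = 2743 N·s/m.
c = ζ·c_c = 0.86 × 2743 = 2359 N·s/m.

2360 N·s/m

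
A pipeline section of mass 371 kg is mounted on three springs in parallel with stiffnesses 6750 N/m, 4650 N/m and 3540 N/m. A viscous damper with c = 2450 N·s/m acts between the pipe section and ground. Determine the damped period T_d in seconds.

1.16 s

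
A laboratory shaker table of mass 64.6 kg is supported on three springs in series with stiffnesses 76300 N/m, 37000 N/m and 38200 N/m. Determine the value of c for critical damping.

Series springs: 1/k_eq = 1/76300 + 1/37000 + 1/38200 = 6.631×10^-5, so k_eq = 15080 N/m.
c_c = 2√(k_eq·m) = 2√(15080 × 64.6) = 2 × 987.0 = 1974 N·s/m.

1970 N·s/m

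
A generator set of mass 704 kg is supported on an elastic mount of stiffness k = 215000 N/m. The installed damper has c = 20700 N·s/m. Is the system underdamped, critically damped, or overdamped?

underdamped

c_c = 2√(k·m) = 24610 N·s/m; ζ = c/c_c = 20700/24610 = 0.841.
Since ζ < 1 the system is underdamped.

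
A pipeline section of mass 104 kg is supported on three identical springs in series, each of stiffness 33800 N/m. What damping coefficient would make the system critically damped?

2160 N·s/m

Series springs: 1/k_eq = 3/33800, so k_eq = 33800/3 = 11270 N/m.
c_c = 2√(k_eq·m) = 2√(11270 × 104) = 2 × 1082 = 2165 N·s/m.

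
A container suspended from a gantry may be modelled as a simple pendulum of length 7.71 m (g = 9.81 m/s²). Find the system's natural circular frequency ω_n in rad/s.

For a simple pendulum ω_n = √(g/L) = √(9.81/7.71) = √1.272 = 1.128 rad/s.

1.13 rad/s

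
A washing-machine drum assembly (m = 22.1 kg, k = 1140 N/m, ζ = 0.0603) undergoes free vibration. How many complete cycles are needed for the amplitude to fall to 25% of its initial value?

Logarithmic decrement δ = 2πζ/√(1 − ζ²) = 2π × 0.06030/√(1 − 0.00364) = 0.3796.
x_n/x₀ = e^(−nδ) ≤ 0.25; take ln: n ≥ ln(1/0.25)/δ = 1.386/0.3796 = 3.652.
So 4 complete cycles are required.

4 cycles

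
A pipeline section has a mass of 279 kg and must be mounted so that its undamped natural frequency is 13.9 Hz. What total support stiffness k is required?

2130000 N/m

ω_n = 2πf_n = 2π × 13.9 = 87.34 rad/s.
k = m·ω_n² = 279 × 87.34² = 279 × 7628 = 2128000 N/m.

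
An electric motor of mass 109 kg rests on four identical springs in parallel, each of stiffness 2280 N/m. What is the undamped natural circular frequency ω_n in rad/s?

Parallel springs add: k_eq = 4 × 2280 = 9120 N/m.
ω_n = √(k_eq/m) = √(9120/109) = √83.67 = 9.147 rad/s.

9.15 rad/s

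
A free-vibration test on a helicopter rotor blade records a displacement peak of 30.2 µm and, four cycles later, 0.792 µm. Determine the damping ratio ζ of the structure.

0.143

Logarithmic decrement δ = (1/n)·ln(x₀/x_n) = (1/4)·ln(30.2/0.792) = (1/4)·ln(38.13) = 0.9103.
ζ = δ/√(4π² + δ²) = 0.9103/√(39.48 + 0.829) = 0.9103/6.349 = 0.1434.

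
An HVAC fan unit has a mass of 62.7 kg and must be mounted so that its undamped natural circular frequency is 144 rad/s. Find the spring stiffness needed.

1300000 N/m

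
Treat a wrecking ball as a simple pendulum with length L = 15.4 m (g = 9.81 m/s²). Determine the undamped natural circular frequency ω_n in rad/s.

For a simple pendulum ω_n = √(g/L) = √(9.81/15.4) = √0.6370 = 0.7981 rad/s.

0.798 rad/s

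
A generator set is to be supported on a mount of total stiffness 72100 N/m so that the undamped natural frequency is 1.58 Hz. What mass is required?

ω_n = 2πf_n = 2π × 1.58 = 9.927 rad/s.
m = k/ω_n² = 72100/9.927² = 72100/98.55 = 731.6 kg.

732 kg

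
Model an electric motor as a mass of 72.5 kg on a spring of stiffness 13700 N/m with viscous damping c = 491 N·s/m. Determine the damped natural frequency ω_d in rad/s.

ω_n = √(k/m) = √(13700/72.5) = 13.75 rad/s.
Critical damping c_c = 2√(k·m) = 2√(13700 × 72.5) = 1993 N·s/m, so ζ = c/c_c = 491/1993 = 0.2463.
ω_d = ω_n√(1 − ζ²) = 13.75 × √(1 − 0.0607) = 13.32 rad/s.

13.3 rad/s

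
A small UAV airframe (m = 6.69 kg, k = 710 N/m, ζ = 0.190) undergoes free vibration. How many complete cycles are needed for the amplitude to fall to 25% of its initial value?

Logarithmic decrement δ = 2πζ/√(1 − ζ²) = 2π × 0.1900/√(1 − 0.0361) = 1.216.
x_n/x₀ = e^(−nδ) ≤ 0.25; take ln: n ≥ ln(1/0.25)/δ = 1.386/1.216 = 1.140.
So 2 complete cycles are required.

2 cycles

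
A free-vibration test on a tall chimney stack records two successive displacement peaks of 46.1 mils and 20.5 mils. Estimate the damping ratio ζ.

0.128

Logarithmic decrement δ = (1/n)·ln(x₀/x_n) = (1/1)·ln(46.1/20.5) = (1/1)·ln(2.249) = 0.8104.
ζ = δ/√(4π² + δ²) = 0.8104/√(39.48 + 0.657) = 0.8104/6.335 = 0.1279.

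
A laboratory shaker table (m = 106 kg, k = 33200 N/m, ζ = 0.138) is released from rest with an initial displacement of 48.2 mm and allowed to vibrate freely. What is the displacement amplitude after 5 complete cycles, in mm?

0.605 mm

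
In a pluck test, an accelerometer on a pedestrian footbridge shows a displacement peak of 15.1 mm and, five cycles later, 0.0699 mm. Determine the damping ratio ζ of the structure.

0.169

Logarithmic decrement δ = (1/n)·ln(x₀/x_n) = (1/5)·ln(15.1/0.0699) = (1/5)·ln(216.0) = 1.075.
ζ = δ/√(4π² + δ²) = 1.075/√(39.48 + 1.16) = 1.075/6.374 = 0.1687.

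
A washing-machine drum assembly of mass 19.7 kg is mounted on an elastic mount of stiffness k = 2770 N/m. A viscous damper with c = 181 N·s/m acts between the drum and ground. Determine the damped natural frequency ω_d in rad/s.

ω_n = √(k/m) = √(2770/19.7) = 11.86 rad/s.
Critical damping c_c = 2√(k·m) = 2√(2770 × 19.7) = 467.2 N·s/m, so ζ = c/c_c = 181/467.2 = 0.3874.
ω_d = ω_n√(1 − ζ²) = 11.86 × √(1 − 0.150) = 10.93 rad/s.

10.9 rad/s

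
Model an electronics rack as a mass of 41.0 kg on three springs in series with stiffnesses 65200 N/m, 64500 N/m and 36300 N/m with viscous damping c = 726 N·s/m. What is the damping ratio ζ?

0.433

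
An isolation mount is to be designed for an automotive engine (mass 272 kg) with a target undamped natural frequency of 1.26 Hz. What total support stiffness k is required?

17000 N/m

ω_n = 2πf_n = 2π × 1.26 = 7.917 rad/s.
k = m·ω_n² = 272 × 7.917² = 272 × 62.68 = 17050 N/m.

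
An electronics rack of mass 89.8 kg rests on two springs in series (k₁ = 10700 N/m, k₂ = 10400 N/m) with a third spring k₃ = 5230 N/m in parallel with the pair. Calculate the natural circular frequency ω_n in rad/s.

10.8 rad/s

Series pair: k_s = k₁k₂/(k₁+k₂) = (10700)(10400)/(10700 + 10400) = 5274 N/m. In parallel with k₃: k_eq = 5274 + 5230 = 10500 N/m.
ω_n = √(k_eq/m) = √(10500/89.8) = √117.0 = 10.82 rad/s.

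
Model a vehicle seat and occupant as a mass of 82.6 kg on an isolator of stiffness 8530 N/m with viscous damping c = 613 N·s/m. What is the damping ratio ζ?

ω_n = √(k/m) = √(8530/82.6) = 10.16 rad/s.
Critical damping c_c = 2√(k·m) = 2√(8530 × 82.6) = 1679 N·s/m, so ζ = c/c_c = 613/1679 = 0.3651.

0.365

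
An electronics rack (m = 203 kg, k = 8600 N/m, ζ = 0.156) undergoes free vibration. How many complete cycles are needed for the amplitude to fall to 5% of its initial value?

4 cycles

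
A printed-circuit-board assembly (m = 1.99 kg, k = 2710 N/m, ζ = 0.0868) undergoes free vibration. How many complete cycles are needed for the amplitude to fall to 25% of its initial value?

3 cycles

Logarithmic decrement δ = 2πζ/√(1 − ζ²) = 2π × 0.08680/√(1 − 0.00753) = 0.5474.
x_n/x₀ = e^(−nδ) ≤ 0.25; take ln: n ≥ ln(1/0.25)/δ = 1.386/0.5474 = 2.532.
So 3 complete cycles are required.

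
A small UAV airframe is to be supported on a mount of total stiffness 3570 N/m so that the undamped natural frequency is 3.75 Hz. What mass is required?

ω_n = 2πf_n = 2π × 3.75 = 23.56 rad/s.
m = k/ω_n² = 3570/23.56² = 3570/555.2 = 6.431 kg.

6.43 kg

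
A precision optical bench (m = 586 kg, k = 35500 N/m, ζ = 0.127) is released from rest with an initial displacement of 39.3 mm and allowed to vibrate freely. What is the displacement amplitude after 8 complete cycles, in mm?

0.0630 mm

Logarithmic decrement δ = 2πζ/√(1 − ζ²) = 2π × 0.1270/√(1 − 0.0161) = 0.8045.
After n cycles, x_n/x₀ = e^(−nδ), so x_8 = 39.3 × e^(−8 × 0.8045) = 39.3 × 0.001603 = 0.06300 mm.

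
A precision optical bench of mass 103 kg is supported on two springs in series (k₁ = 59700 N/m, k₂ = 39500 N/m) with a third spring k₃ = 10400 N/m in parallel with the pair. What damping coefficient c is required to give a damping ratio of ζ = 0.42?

1580 N·s/m

Series pair: k_s = k₁k₂/(k₁+k₂) = (59700)(39500)/(59700 + 39500) = 23770 N/m. In parallel with k₃: k_eq = 23770 + 10400 = 34170 N/m.
c_c = 2√(k_eq·m) = 2√(34170 × 103) = 3752 N·s/m.
c = ζ·c_c = 0.42 × 3752 = 1576 N·s/m.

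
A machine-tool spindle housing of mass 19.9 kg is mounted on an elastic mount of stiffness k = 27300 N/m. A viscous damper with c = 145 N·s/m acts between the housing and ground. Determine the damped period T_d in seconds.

0.170 s

ω_n = √(k/m) = √(27300/19.9) = 37.04 rad/s.
Critical damping c_c = 2√(k·m) = 2√(27300 × 19.9) = 1474 N·s/m, so ζ = c/c_c = 145/1474 = 0.09836.
ω_d = ω_n√(1 − ζ²) = 37.04 × √(1 − 0.00968) = 36.86 rad/s.
T_d = 2π/ω_d = 0.1705 s.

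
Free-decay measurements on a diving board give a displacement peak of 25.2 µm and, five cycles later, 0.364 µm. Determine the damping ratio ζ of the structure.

Logarithmic decrement δ = (1/n)·ln(x₀/x_n) = (1/5)·ln(25.2/0.364) = (1/5)·ln(69.23) = 0.8475.
ζ = δ/√(4π² + δ²) = 0.8475/√(39.48 + 0.718) = 0.8475/6.340 = 0.1337.

0.134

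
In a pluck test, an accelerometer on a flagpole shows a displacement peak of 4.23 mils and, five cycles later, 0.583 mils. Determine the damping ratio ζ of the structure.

0.0630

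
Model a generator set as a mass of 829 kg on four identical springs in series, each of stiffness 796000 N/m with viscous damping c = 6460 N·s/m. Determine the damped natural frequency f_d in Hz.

2.39 Hz

Series springs: 1/k_eq = 4/796000, so k_eq = 796000/4 = 199000 N/m.
ω_n = √(k_eq/m) = √(199000/829) = 15.49 rad/s.
Critical damping c_c = 2√(k_eq·m) = 2√(199000 × 829) = 25690 N·s/m, so ζ = c/c_c = 6460/25690 = 0.2515.
ω_d = ω_n√(1 − ζ²) = 15.49 × √(1 − 0.0632) = 15.00 rad/s.
f_d = ω_d/(2π) = 2.387 Hz.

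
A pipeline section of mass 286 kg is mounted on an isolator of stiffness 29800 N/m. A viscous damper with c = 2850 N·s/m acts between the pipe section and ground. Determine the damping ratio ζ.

ω_n = √(k/m) = √(29800/286) = 10.21 rad/s.
Critical damping c_c = 2√(k·m) = 2√(29800 × 286) = 5839 N·s/m, so ζ = c/c_c = 2850/5839 = 0.4881.

0.488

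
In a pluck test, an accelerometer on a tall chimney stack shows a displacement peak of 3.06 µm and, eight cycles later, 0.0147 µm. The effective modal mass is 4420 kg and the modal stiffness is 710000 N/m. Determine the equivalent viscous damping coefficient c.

11800 N·s/m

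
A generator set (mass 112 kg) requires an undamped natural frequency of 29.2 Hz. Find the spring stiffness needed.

ω_n = 2πf_n = 2π × 29.2 = 183.5 rad/s.
k = m·ω_n² = 112 × 183.5² = 112 × 33660 = 3770000 N/m.

3770000 N/m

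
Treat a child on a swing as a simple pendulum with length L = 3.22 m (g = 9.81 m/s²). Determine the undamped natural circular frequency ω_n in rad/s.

1.75 rad/s

For a simple pendulum ω_n = √(g/L) = √(9.81/3.22) = √3.047 = 1.745 rad/s.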